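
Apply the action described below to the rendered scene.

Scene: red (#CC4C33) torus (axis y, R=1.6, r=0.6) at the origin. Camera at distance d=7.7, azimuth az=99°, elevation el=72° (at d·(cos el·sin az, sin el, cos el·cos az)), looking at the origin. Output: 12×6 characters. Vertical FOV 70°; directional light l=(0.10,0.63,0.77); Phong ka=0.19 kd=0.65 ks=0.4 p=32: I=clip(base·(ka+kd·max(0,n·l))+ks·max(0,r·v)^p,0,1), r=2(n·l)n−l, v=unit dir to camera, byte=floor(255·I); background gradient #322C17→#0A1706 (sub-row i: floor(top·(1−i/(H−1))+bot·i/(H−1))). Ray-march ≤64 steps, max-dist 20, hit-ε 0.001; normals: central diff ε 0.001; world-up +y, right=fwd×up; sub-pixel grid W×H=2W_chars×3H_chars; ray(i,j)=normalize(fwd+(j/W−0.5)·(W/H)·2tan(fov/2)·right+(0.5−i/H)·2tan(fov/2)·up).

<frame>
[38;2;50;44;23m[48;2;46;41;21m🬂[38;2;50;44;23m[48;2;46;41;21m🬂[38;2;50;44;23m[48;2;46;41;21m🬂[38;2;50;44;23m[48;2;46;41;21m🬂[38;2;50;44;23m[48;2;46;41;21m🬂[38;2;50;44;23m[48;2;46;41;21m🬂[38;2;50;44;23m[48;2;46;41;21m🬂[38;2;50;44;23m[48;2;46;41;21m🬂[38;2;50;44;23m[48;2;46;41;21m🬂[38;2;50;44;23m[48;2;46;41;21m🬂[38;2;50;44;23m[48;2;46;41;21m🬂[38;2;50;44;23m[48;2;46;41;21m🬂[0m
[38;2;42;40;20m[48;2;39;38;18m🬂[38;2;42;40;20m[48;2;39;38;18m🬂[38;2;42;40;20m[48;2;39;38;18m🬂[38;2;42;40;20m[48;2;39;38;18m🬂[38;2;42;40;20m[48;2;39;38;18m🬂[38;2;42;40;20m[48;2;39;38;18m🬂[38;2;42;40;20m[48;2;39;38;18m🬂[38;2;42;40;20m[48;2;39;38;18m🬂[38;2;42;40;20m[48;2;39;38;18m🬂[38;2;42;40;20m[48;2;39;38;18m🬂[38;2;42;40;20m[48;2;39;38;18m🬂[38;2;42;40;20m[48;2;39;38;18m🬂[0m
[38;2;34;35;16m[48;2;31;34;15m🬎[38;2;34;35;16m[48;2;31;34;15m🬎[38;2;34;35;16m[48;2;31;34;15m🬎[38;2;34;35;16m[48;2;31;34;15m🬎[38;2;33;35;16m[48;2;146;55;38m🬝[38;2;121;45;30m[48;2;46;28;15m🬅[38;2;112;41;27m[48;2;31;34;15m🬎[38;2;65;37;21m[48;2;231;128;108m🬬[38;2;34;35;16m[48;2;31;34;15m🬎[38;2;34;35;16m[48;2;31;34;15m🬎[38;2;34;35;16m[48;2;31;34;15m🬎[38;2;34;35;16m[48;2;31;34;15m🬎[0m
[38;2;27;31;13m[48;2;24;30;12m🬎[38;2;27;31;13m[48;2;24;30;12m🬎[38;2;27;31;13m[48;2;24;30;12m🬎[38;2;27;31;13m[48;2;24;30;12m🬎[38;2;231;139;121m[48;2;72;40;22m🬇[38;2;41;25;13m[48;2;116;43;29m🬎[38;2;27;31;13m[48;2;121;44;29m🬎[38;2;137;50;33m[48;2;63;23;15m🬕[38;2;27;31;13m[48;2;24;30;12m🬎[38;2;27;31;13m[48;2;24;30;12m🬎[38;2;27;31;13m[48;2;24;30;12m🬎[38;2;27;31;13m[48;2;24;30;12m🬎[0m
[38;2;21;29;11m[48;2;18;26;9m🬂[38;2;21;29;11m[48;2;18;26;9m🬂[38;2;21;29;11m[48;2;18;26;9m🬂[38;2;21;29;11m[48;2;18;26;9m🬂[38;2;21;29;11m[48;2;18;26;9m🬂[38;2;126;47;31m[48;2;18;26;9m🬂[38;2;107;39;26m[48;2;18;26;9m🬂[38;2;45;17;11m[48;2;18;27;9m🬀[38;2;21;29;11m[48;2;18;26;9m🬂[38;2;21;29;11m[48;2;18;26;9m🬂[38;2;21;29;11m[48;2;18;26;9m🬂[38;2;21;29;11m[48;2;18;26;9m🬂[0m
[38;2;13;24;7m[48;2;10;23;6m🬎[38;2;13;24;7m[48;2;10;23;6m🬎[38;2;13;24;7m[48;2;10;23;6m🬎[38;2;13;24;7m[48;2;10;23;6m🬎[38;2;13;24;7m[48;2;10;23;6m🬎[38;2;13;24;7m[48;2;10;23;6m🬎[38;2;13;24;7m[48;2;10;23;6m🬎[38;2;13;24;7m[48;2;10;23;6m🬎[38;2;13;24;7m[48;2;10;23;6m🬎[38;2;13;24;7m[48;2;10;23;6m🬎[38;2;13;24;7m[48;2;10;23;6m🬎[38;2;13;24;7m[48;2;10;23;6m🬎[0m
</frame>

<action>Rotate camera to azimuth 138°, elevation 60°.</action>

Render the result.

<frame>
[38;2;50;44;23m[48;2;46;41;21m🬂[38;2;50;44;23m[48;2;46;41;21m🬂[38;2;50;44;23m[48;2;46;41;21m🬂[38;2;50;44;23m[48;2;46;41;21m🬂[38;2;50;44;23m[48;2;46;41;21m🬂[38;2;50;44;23m[48;2;46;41;21m🬂[38;2;50;44;23m[48;2;46;41;21m🬂[38;2;50;44;23m[48;2;46;41;21m🬂[38;2;50;44;23m[48;2;46;41;21m🬂[38;2;50;44;23m[48;2;46;41;21m🬂[38;2;50;44;23m[48;2;46;41;21m🬂[38;2;50;44;23m[48;2;46;41;21m🬂[0m
[38;2;42;40;20m[48;2;39;38;18m🬂[38;2;42;40;20m[48;2;39;38;18m🬂[38;2;42;40;20m[48;2;39;38;18m🬂[38;2;42;40;20m[48;2;39;38;18m🬂[38;2;42;40;20m[48;2;39;38;18m🬂[38;2;42;40;20m[48;2;39;38;18m🬂[38;2;42;40;20m[48;2;39;38;18m🬂[38;2;42;40;20m[48;2;39;38;18m🬂[38;2;42;40;20m[48;2;39;38;18m🬂[38;2;42;40;20m[48;2;39;38;18m🬂[38;2;42;40;20m[48;2;39;38;18m🬂[38;2;42;40;20m[48;2;39;38;18m🬂[0m
[38;2;34;35;16m[48;2;31;34;15m🬎[38;2;34;35;16m[48;2;31;34;15m🬎[38;2;34;35;16m[48;2;31;34;15m🬎[38;2;34;35;16m[48;2;31;34;15m🬎[38;2;33;35;16m[48;2;216;127;110m🬝[38;2;120;45;31m[48;2;41;24;13m🬃[38;2;120;45;30m[48;2;38;25;13m🬈[38;2;34;35;16m[48;2;123;47;32m🬊[38;2;34;35;16m[48;2;31;34;15m🬎[38;2;34;35;16m[48;2;31;34;15m🬎[38;2;34;35;16m[48;2;31;34;15m🬎[38;2;34;35;16m[48;2;31;34;15m🬎[0m
[38;2;27;31;13m[48;2;24;30;12m🬎[38;2;27;31;13m[48;2;24;30;12m🬎[38;2;27;31;13m[48;2;24;30;12m🬎[38;2;27;31;13m[48;2;24;30;12m🬎[38;2;150;69;54m[48;2;43;32;15m🬉[38;2;33;26;12m[48;2;116;43;28m🬊[38;2;27;31;13m[48;2;128;47;32m🬎[38;2;141;53;36m[48;2;66;24;16m🬆[38;2;27;31;13m[48;2;24;30;12m🬎[38;2;27;31;13m[48;2;24;30;12m🬎[38;2;27;31;13m[48;2;24;30;12m🬎[38;2;27;31;13m[48;2;24;30;12m🬎[0m
[38;2;21;29;11m[48;2;18;26;9m🬂[38;2;21;29;11m[48;2;18;26;9m🬂[38;2;21;29;11m[48;2;18;26;9m🬂[38;2;21;29;11m[48;2;18;26;9m🬂[38;2;21;29;11m[48;2;18;26;9m🬂[38;2;58;21;14m[48;2;18;26;9m🬂[38;2;62;23;15m[48;2;22;24;9m🬀[38;2;38;14;9m[48;2;18;27;9m🬀[38;2;21;29;11m[48;2;18;26;9m🬂[38;2;21;29;11m[48;2;18;26;9m🬂[38;2;21;29;11m[48;2;18;26;9m🬂[38;2;21;29;11m[48;2;18;26;9m🬂[0m
[38;2;13;24;7m[48;2;10;23;6m🬎[38;2;13;24;7m[48;2;10;23;6m🬎[38;2;13;24;7m[48;2;10;23;6m🬎[38;2;13;24;7m[48;2;10;23;6m🬎[38;2;13;24;7m[48;2;10;23;6m🬎[38;2;13;24;7m[48;2;10;23;6m🬎[38;2;13;24;7m[48;2;10;23;6m🬎[38;2;13;24;7m[48;2;10;23;6m🬎[38;2;13;24;7m[48;2;10;23;6m🬎[38;2;13;24;7m[48;2;10;23;6m🬎[38;2;13;24;7m[48;2;10;23;6m🬎[38;2;13;24;7m[48;2;10;23;6m🬎[0m
</frame>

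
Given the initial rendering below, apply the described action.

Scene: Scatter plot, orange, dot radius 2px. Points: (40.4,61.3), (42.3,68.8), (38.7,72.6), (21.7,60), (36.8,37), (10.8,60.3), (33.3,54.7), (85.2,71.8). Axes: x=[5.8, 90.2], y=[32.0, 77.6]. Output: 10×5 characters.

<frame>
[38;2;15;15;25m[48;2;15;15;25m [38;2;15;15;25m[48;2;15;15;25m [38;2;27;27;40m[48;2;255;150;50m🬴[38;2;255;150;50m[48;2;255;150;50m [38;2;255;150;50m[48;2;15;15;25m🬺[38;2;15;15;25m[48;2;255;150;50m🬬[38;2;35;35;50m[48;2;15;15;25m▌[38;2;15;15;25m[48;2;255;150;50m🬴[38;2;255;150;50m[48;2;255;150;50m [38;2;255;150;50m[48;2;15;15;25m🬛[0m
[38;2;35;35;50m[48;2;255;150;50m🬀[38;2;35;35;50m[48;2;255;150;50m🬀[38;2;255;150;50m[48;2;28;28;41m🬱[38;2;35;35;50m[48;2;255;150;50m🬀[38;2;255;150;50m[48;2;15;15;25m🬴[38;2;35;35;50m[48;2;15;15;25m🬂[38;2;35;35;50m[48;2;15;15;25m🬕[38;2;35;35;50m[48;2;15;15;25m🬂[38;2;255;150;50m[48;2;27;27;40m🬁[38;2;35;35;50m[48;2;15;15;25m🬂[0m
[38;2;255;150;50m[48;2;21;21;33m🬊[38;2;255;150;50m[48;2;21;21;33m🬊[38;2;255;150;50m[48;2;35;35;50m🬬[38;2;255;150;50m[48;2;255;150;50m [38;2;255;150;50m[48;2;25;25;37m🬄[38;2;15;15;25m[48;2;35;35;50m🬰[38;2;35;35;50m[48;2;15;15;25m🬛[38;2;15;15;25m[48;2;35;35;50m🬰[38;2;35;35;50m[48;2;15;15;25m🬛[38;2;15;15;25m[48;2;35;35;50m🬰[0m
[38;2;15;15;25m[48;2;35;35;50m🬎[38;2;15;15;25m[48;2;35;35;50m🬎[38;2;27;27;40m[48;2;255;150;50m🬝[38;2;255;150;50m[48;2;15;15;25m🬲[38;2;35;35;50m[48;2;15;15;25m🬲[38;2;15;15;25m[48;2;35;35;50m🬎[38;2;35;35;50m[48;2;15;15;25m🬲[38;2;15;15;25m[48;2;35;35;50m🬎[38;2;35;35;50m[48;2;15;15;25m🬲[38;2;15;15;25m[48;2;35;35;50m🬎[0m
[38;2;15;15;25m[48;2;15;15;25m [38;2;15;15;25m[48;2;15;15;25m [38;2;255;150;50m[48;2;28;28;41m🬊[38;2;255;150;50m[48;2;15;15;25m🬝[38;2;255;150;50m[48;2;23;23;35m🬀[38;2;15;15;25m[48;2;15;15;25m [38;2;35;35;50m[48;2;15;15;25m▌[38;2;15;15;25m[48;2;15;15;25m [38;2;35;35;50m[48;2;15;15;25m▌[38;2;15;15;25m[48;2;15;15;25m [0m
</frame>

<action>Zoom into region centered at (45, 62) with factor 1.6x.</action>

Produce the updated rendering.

<frame>
[38;2;15;15;25m[48;2;15;15;25m [38;2;15;15;25m[48;2;15;15;25m [38;2;27;27;40m[48;2;255;150;50m🬴[38;2;255;150;50m[48;2;255;150;50m [38;2;255;150;50m[48;2;15;15;25m🬺[38;2;15;15;25m[48;2;15;15;25m [38;2;35;35;50m[48;2;15;15;25m▌[38;2;15;15;25m[48;2;15;15;25m [38;2;35;35;50m[48;2;15;15;25m▌[38;2;15;15;25m[48;2;15;15;25m [0m
[38;2;23;23;35m[48;2;255;150;50m🬝[38;2;35;35;50m[48;2;15;15;25m🬂[38;2;35;35;50m[48;2;15;15;25m🬕[38;2;255;150;50m[48;2;15;15;25m🬨[38;2;255;150;50m[48;2;15;15;25m🬝[38;2;255;150;50m[48;2;19;19;30m🬀[38;2;35;35;50m[48;2;15;15;25m🬕[38;2;35;35;50m[48;2;15;15;25m🬂[38;2;35;35;50m[48;2;15;15;25m🬕[38;2;35;35;50m[48;2;15;15;25m🬂[0m
[38;2;255;150;50m[48;2;255;150;50m [38;2;255;150;50m[48;2;15;15;25m🬛[38;2;30;30;43m[48;2;255;150;50m🬕[38;2;255;150;50m[48;2;255;150;50m [38;2;255;150;50m[48;2;15;15;25m🬛[38;2;15;15;25m[48;2;35;35;50m🬰[38;2;35;35;50m[48;2;15;15;25m🬛[38;2;15;15;25m[48;2;35;35;50m🬰[38;2;35;35;50m[48;2;15;15;25m🬛[38;2;15;15;25m[48;2;35;35;50m🬰[0m
[38;2;23;23;35m[48;2;255;150;50m🬺[38;2;23;23;35m[48;2;255;150;50m🬴[38;2;255;150;50m[48;2;255;150;50m [38;2;255;150;50m[48;2;35;35;50m🬝[38;2;35;35;50m[48;2;15;15;25m🬲[38;2;15;15;25m[48;2;35;35;50m🬎[38;2;35;35;50m[48;2;15;15;25m🬲[38;2;15;15;25m[48;2;35;35;50m🬎[38;2;35;35;50m[48;2;15;15;25m🬲[38;2;15;15;25m[48;2;35;35;50m🬎[0m
[38;2;15;15;25m[48;2;15;15;25m [38;2;15;15;25m[48;2;15;15;25m [38;2;255;150;50m[48;2;27;27;40m🬁[38;2;15;15;25m[48;2;15;15;25m [38;2;35;35;50m[48;2;15;15;25m▌[38;2;15;15;25m[48;2;15;15;25m [38;2;35;35;50m[48;2;15;15;25m▌[38;2;15;15;25m[48;2;15;15;25m [38;2;35;35;50m[48;2;15;15;25m▌[38;2;15;15;25m[48;2;15;15;25m [0m
</frame>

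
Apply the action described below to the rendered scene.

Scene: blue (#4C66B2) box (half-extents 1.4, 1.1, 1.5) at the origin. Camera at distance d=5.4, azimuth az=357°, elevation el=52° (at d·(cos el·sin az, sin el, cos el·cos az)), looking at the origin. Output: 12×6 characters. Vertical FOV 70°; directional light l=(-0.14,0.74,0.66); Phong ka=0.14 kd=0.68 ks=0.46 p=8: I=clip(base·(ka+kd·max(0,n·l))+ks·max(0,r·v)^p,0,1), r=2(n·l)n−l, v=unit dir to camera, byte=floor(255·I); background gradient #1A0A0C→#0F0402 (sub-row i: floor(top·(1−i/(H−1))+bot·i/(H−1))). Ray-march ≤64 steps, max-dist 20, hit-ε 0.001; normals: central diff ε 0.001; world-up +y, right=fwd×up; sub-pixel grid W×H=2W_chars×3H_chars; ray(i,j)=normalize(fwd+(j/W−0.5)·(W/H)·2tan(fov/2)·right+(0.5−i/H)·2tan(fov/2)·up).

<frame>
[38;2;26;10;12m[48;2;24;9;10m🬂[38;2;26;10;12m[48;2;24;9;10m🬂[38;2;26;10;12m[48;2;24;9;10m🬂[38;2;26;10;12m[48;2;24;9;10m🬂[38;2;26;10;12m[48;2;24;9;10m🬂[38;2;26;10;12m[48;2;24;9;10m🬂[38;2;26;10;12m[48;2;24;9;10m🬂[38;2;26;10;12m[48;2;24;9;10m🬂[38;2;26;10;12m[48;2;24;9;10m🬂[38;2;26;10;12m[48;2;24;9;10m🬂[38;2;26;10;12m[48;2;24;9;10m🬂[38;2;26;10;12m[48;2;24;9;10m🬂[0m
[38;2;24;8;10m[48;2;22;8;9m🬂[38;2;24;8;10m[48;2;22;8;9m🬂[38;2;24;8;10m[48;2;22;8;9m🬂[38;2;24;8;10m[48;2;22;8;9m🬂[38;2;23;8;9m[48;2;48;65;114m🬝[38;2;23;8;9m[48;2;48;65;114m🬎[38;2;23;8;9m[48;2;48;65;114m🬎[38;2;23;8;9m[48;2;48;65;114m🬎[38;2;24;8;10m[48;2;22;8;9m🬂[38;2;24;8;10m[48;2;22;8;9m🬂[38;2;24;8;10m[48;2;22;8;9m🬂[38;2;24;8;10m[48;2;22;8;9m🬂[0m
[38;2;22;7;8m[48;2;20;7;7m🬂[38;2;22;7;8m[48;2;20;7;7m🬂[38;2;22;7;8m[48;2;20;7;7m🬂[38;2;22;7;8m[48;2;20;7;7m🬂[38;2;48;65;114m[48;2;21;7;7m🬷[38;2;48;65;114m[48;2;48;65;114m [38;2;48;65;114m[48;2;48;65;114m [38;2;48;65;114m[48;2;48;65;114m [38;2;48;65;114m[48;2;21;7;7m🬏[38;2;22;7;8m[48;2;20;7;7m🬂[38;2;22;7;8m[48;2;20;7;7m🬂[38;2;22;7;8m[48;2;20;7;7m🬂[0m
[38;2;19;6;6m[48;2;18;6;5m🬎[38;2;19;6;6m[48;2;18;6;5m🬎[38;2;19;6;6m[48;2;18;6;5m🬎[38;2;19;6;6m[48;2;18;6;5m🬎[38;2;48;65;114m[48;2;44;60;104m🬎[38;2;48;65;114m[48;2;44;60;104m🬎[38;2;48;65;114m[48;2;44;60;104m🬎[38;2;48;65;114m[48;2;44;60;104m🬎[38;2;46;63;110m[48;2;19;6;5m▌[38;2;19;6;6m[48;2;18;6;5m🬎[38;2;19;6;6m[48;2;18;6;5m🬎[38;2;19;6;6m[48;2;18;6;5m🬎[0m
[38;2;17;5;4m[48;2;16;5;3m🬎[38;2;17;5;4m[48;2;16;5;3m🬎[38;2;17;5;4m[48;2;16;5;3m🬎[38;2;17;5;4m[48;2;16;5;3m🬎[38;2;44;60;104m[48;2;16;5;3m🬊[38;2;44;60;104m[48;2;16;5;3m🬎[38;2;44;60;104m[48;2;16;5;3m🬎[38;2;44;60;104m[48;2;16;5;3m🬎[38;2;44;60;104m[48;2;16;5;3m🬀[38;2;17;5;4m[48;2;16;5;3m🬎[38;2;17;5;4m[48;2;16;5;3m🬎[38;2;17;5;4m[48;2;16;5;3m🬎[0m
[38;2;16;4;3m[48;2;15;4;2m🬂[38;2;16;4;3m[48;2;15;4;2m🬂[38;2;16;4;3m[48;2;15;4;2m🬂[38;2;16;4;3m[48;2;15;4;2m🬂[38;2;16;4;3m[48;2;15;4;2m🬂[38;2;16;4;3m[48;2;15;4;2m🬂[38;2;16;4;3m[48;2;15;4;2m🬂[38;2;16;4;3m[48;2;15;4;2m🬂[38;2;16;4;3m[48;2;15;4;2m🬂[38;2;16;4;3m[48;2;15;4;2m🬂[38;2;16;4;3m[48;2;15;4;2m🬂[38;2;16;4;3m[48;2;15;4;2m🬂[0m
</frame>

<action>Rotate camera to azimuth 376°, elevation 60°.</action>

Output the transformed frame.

<frame>
[38;2;26;10;12m[48;2;24;9;10m🬂[38;2;26;10;12m[48;2;24;9;10m🬂[38;2;26;10;12m[48;2;24;9;10m🬂[38;2;26;10;12m[48;2;24;9;10m🬂[38;2;26;10;12m[48;2;24;9;10m🬂[38;2;26;10;12m[48;2;24;9;10m🬂[38;2;26;10;12m[48;2;24;9;10m🬂[38;2;26;10;12m[48;2;24;9;10m🬂[38;2;26;10;12m[48;2;24;9;10m🬂[38;2;26;10;12m[48;2;24;9;10m🬂[38;2;26;10;12m[48;2;24;9;10m🬂[38;2;26;10;12m[48;2;24;9;10m🬂[0m
[38;2;24;8;10m[48;2;22;8;9m🬂[38;2;24;8;10m[48;2;22;8;9m🬂[38;2;24;8;10m[48;2;22;8;9m🬂[38;2;24;8;10m[48;2;22;8;9m🬂[38;2;24;8;10m[48;2;22;8;9m🬂[38;2;48;65;114m[48;2;23;8;9m🬱[38;2;23;8;9m[48;2;48;65;114m🬎[38;2;23;8;9m[48;2;48;65;114m🬎[38;2;24;8;10m[48;2;22;8;9m🬂[38;2;24;8;10m[48;2;22;8;9m🬂[38;2;24;8;10m[48;2;22;8;9m🬂[38;2;24;8;10m[48;2;22;8;9m🬂[0m
[38;2;22;7;8m[48;2;20;7;7m🬂[38;2;22;7;8m[48;2;20;7;7m🬂[38;2;22;7;8m[48;2;20;7;7m🬂[38;2;22;7;8m[48;2;20;7;7m🬂[38;2;48;65;114m[48;2;21;7;7m🬷[38;2;48;65;114m[48;2;48;65;114m [38;2;48;65;114m[48;2;48;65;114m [38;2;48;65;114m[48;2;48;65;114m [38;2;48;65;114m[48;2;21;7;7m▌[38;2;22;7;8m[48;2;20;7;7m🬂[38;2;22;7;8m[48;2;20;7;7m🬂[38;2;22;7;8m[48;2;20;7;7m🬂[0m
[38;2;19;6;6m[48;2;18;6;5m🬎[38;2;19;6;6m[48;2;18;6;5m🬎[38;2;19;6;6m[48;2;18;6;5m🬎[38;2;47;63;110m[48;2;19;6;5m▐[38;2;48;65;114m[48;2;44;60;104m🬎[38;2;48;65;114m[48;2;49;66;114m🬎[38;2;48;65;114m[48;2;49;65;114m🬎[38;2;48;65;114m[48;2;48;65;114m [38;2;19;6;6m[48;2;18;6;5m🬎[38;2;19;6;6m[48;2;18;6;5m🬎[38;2;19;6;6m[48;2;18;6;5m🬎[38;2;19;6;6m[48;2;18;6;5m🬎[0m
[38;2;17;5;4m[48;2;16;5;3m🬎[38;2;17;5;4m[48;2;16;5;3m🬎[38;2;17;5;4m[48;2;16;5;3m🬎[38;2;17;5;4m[48;2;16;5;3m🬎[38;2;44;60;104m[48;2;16;5;3m🬂[38;2;44;60;104m[48;2;16;5;3m🬊[38;2;45;61;106m[48;2;16;5;3m🬎[38;2;46;62;109m[48;2;16;5;3m🬎[38;2;17;5;4m[48;2;16;5;3m🬎[38;2;17;5;4m[48;2;16;5;3m🬎[38;2;17;5;4m[48;2;16;5;3m🬎[38;2;17;5;4m[48;2;16;5;3m🬎[0m
[38;2;16;4;3m[48;2;15;4;2m🬂[38;2;16;4;3m[48;2;15;4;2m🬂[38;2;16;4;3m[48;2;15;4;2m🬂[38;2;16;4;3m[48;2;15;4;2m🬂[38;2;16;4;3m[48;2;15;4;2m🬂[38;2;16;4;3m[48;2;15;4;2m🬂[38;2;16;4;3m[48;2;15;4;2m🬂[38;2;16;4;3m[48;2;15;4;2m🬂[38;2;16;4;3m[48;2;15;4;2m🬂[38;2;16;4;3m[48;2;15;4;2m🬂[38;2;16;4;3m[48;2;15;4;2m🬂[38;2;16;4;3m[48;2;15;4;2m🬂[0m
</frame>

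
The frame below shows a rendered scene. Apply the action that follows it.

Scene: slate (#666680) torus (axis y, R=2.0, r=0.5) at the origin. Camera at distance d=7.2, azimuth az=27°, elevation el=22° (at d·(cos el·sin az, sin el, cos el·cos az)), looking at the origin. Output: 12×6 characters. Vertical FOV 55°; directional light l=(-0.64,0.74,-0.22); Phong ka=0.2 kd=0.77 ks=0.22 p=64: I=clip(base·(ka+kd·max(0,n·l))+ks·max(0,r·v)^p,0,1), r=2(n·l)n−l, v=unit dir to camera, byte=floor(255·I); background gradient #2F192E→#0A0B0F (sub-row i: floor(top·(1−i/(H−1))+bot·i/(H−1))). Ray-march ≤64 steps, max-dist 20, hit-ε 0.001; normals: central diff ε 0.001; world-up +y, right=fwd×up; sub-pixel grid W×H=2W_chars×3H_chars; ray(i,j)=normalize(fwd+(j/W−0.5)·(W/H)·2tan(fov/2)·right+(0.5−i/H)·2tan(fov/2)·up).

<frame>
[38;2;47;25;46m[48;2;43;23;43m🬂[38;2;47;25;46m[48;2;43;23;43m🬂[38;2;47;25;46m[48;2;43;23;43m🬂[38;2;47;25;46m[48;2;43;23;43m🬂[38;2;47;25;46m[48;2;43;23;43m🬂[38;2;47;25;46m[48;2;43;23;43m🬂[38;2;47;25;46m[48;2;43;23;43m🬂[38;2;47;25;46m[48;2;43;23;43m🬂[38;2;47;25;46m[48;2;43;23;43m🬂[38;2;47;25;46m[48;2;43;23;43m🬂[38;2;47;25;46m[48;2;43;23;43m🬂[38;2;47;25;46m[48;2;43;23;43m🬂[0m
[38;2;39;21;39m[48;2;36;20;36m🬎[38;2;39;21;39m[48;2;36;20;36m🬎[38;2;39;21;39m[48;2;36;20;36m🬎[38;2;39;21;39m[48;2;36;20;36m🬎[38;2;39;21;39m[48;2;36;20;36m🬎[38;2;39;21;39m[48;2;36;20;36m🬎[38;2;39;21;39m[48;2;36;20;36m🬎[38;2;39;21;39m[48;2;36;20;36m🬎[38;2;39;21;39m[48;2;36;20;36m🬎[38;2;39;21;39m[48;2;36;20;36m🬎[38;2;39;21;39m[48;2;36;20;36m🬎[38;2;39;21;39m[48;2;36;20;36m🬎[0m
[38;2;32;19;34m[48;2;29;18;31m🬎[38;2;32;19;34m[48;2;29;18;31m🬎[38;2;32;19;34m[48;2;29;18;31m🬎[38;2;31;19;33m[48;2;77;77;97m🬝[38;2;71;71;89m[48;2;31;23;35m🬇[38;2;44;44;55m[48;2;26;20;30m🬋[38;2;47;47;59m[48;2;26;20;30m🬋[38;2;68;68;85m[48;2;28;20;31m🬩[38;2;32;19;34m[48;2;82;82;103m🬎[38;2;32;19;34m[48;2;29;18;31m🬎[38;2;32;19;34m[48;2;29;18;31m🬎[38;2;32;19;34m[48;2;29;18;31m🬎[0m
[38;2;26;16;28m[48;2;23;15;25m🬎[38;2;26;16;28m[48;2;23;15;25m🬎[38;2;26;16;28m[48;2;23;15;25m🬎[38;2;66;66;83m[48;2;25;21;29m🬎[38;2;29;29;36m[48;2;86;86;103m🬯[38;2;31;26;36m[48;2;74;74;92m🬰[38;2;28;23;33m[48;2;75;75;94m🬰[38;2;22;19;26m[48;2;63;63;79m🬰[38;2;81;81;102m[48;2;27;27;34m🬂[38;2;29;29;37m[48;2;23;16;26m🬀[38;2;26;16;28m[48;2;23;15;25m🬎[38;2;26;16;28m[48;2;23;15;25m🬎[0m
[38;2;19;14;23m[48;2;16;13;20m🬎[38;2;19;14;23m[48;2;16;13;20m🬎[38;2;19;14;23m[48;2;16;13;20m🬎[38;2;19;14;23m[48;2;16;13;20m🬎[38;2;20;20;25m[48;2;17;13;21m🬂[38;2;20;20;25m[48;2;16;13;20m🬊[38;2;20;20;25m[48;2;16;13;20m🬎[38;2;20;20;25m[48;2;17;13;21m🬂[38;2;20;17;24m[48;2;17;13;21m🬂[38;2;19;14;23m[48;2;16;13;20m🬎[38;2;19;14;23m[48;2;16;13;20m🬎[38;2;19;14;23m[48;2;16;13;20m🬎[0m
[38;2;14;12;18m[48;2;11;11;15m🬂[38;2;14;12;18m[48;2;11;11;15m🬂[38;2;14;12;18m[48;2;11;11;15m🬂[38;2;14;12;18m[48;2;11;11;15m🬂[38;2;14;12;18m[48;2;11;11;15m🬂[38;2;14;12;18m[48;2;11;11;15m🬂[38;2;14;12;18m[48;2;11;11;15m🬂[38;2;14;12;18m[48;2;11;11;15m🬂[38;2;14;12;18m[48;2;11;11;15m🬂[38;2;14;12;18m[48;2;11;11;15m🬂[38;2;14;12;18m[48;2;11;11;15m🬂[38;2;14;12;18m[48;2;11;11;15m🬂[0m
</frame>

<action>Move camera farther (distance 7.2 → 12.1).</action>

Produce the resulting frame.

<frame>
[38;2;47;25;46m[48;2;43;23;43m🬂[38;2;47;25;46m[48;2;43;23;43m🬂[38;2;47;25;46m[48;2;43;23;43m🬂[38;2;47;25;46m[48;2;43;23;43m🬂[38;2;47;25;46m[48;2;43;23;43m🬂[38;2;47;25;46m[48;2;43;23;43m🬂[38;2;47;25;46m[48;2;43;23;43m🬂[38;2;47;25;46m[48;2;43;23;43m🬂[38;2;47;25;46m[48;2;43;23;43m🬂[38;2;47;25;46m[48;2;43;23;43m🬂[38;2;47;25;46m[48;2;43;23;43m🬂[38;2;47;25;46m[48;2;43;23;43m🬂[0m
[38;2;39;21;39m[48;2;36;20;36m🬎[38;2;39;21;39m[48;2;36;20;36m🬎[38;2;39;21;39m[48;2;36;20;36m🬎[38;2;39;21;39m[48;2;36;20;36m🬎[38;2;39;21;39m[48;2;36;20;36m🬎[38;2;39;21;39m[48;2;36;20;36m🬎[38;2;39;21;39m[48;2;36;20;36m🬎[38;2;39;21;39m[48;2;36;20;36m🬎[38;2;39;21;39m[48;2;36;20;36m🬎[38;2;39;21;39m[48;2;36;20;36m🬎[38;2;39;21;39m[48;2;36;20;36m🬎[38;2;39;21;39m[48;2;36;20;36m🬎[0m
[38;2;32;19;34m[48;2;29;18;31m🬎[38;2;32;19;34m[48;2;29;18;31m🬎[38;2;32;19;34m[48;2;29;18;31m🬎[38;2;32;19;34m[48;2;29;18;31m🬎[38;2;32;19;34m[48;2;29;18;31m🬎[38;2;43;43;54m[48;2;29;19;32m🬏[38;2;29;19;32m[48;2;38;38;48m🬝[38;2;102;102;121m[48;2;31;19;33m🬏[38;2;32;19;34m[48;2;29;18;31m🬎[38;2;32;19;34m[48;2;29;18;31m🬎[38;2;32;19;34m[48;2;29;18;31m🬎[38;2;32;19;34m[48;2;29;18;31m🬎[0m
[38;2;26;16;28m[48;2;23;15;25m🬎[38;2;26;16;28m[48;2;23;15;25m🬎[38;2;26;16;28m[48;2;23;15;25m🬎[38;2;26;16;28m[48;2;23;15;25m🬎[38;2;79;79;99m[48;2;24;17;27m🬁[38;2;35;35;44m[48;2;22;18;26m🬋[38;2;32;32;41m[48;2;23;19;27m🬃[38;2;52;52;66m[48;2;21;18;25m🬁[38;2;26;16;28m[48;2;23;15;25m🬎[38;2;26;16;28m[48;2;23;15;25m🬎[38;2;26;16;28m[48;2;23;15;25m🬎[38;2;26;16;28m[48;2;23;15;25m🬎[0m
[38;2;19;14;23m[48;2;16;13;20m🬎[38;2;19;14;23m[48;2;16;13;20m🬎[38;2;19;14;23m[48;2;16;13;20m🬎[38;2;19;14;23m[48;2;16;13;20m🬎[38;2;19;14;23m[48;2;16;13;20m🬎[38;2;19;14;23m[48;2;16;13;20m🬎[38;2;19;14;23m[48;2;16;13;20m🬎[38;2;19;14;23m[48;2;16;13;20m🬎[38;2;19;14;23m[48;2;16;13;20m🬎[38;2;19;14;23m[48;2;16;13;20m🬎[38;2;19;14;23m[48;2;16;13;20m🬎[38;2;19;14;23m[48;2;16;13;20m🬎[0m
[38;2;14;12;18m[48;2;11;11;15m🬂[38;2;14;12;18m[48;2;11;11;15m🬂[38;2;14;12;18m[48;2;11;11;15m🬂[38;2;14;12;18m[48;2;11;11;15m🬂[38;2;14;12;18m[48;2;11;11;15m🬂[38;2;14;12;18m[48;2;11;11;15m🬂[38;2;14;12;18m[48;2;11;11;15m🬂[38;2;14;12;18m[48;2;11;11;15m🬂[38;2;14;12;18m[48;2;11;11;15m🬂[38;2;14;12;18m[48;2;11;11;15m🬂[38;2;14;12;18m[48;2;11;11;15m🬂[38;2;14;12;18m[48;2;11;11;15m🬂[0m
</frame>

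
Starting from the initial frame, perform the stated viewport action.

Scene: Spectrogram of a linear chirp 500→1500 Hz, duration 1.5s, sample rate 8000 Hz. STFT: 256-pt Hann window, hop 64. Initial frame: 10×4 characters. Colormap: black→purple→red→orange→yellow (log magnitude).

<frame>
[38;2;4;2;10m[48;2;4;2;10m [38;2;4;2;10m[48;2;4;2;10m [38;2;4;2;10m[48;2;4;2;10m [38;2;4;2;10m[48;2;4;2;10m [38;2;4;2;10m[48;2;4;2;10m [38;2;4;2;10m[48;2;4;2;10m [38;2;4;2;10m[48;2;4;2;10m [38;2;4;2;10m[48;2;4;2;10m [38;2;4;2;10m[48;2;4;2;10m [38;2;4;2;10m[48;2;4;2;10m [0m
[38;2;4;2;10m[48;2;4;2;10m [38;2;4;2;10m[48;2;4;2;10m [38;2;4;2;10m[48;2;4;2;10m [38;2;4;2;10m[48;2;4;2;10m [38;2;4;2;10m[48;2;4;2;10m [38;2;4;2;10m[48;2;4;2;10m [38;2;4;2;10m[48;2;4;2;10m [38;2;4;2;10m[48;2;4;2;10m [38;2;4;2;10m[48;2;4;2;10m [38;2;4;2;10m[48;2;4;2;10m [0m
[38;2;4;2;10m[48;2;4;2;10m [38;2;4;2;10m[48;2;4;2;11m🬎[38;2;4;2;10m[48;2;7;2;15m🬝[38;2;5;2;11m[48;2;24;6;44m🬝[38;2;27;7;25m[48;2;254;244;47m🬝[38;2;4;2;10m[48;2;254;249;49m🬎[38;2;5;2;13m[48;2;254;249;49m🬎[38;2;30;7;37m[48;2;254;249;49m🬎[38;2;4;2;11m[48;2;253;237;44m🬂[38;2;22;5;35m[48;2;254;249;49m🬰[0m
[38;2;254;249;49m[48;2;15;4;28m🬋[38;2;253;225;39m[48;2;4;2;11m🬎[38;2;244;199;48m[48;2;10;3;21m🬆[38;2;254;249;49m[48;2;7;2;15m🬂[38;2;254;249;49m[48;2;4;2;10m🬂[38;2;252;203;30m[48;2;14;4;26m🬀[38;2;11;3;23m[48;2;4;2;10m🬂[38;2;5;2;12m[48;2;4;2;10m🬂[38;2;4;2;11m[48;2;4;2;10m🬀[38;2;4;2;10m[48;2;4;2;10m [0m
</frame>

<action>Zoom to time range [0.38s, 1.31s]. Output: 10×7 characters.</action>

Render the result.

<frame>
[38;2;4;2;10m[48;2;4;2;10m [38;2;4;2;10m[48;2;4;2;10m [38;2;4;2;10m[48;2;4;2;10m [38;2;4;2;10m[48;2;4;2;10m [38;2;4;2;10m[48;2;4;2;10m [38;2;4;2;10m[48;2;4;2;10m [38;2;4;2;10m[48;2;4;2;10m [38;2;4;2;10m[48;2;4;2;10m [38;2;4;2;10m[48;2;4;2;10m [38;2;4;2;10m[48;2;4;2;10m [0m
[38;2;4;2;10m[48;2;4;2;10m [38;2;4;2;10m[48;2;4;2;10m [38;2;4;2;10m[48;2;4;2;10m [38;2;4;2;10m[48;2;4;2;10m [38;2;4;2;10m[48;2;4;2;10m [38;2;4;2;10m[48;2;4;2;10m [38;2;4;2;10m[48;2;4;2;10m [38;2;4;2;10m[48;2;4;2;10m [38;2;4;2;10m[48;2;4;2;10m [38;2;4;2;10m[48;2;4;2;10m [0m
[38;2;4;2;10m[48;2;4;2;10m [38;2;4;2;10m[48;2;4;2;10m [38;2;4;2;10m[48;2;4;2;10m [38;2;4;2;10m[48;2;4;2;10m [38;2;4;2;10m[48;2;4;2;10m [38;2;4;2;10m[48;2;4;2;10m [38;2;4;2;10m[48;2;4;2;10m [38;2;4;2;10m[48;2;4;2;10m [38;2;4;2;10m[48;2;4;2;10m [38;2;4;2;10m[48;2;4;2;10m [0m
[38;2;4;2;10m[48;2;4;2;10m [38;2;4;2;10m[48;2;4;2;10m [38;2;4;2;10m[48;2;4;2;10m [38;2;4;2;10m[48;2;4;2;10m [38;2;4;2;10m[48;2;4;2;10m [38;2;4;2;10m[48;2;4;2;10m [38;2;4;2;10m[48;2;4;2;10m [38;2;4;2;10m[48;2;4;2;10m [38;2;4;2;10m[48;2;4;2;10m [38;2;4;2;10m[48;2;4;2;10m [0m
[38;2;4;2;10m[48;2;4;2;11m🬝[38;2;4;2;10m[48;2;5;2;11m🬝[38;2;4;2;10m[48;2;5;2;12m🬎[38;2;4;2;10m[48;2;8;2;17m🬎[38;2;6;2;13m[48;2;24;6;44m🬝[38;2;16;4;26m[48;2;244;140;17m🬝[38;2;6;2;13m[48;2;254;243;47m🬎[38;2;11;3;22m[48;2;254;249;49m🬎[38;2;20;5;37m[48;2;236;183;59m🬆[38;2;8;2;16m[48;2;253;238;45m🬂[0m
[38;2;8;2;17m[48;2;251;218;40m🬂[38;2;31;7;50m[48;2;254;249;49m🬰[38;2;253;224;39m[48;2;33;8;44m🬍[38;2;253;229;41m[48;2;6;2;14m🬎[38;2;254;249;49m[48;2;27;7;38m🬂[38;2;254;249;49m[48;2;7;2;16m🬂[38;2;253;233;42m[48;2;5;2;12m🬂[38;2;155;39;83m[48;2;10;3;19m🬀[38;2;21;5;38m[48;2;5;2;13m🬀[38;2;8;2;17m[48;2;4;2;10m🬂[0m
[38;2;6;2;14m[48;2;4;2;10m🬂[38;2;5;2;11m[48;2;4;2;10m🬂[38;2;4;2;11m[48;2;4;2;10m🬂[38;2;4;2;10m[48;2;4;2;10m [38;2;4;2;10m[48;2;4;2;10m [38;2;4;2;10m[48;2;4;2;10m [38;2;4;2;10m[48;2;4;2;10m [38;2;4;2;10m[48;2;4;2;10m [38;2;4;2;10m[48;2;4;2;10m [38;2;4;2;10m[48;2;4;2;10m [0m
</frame>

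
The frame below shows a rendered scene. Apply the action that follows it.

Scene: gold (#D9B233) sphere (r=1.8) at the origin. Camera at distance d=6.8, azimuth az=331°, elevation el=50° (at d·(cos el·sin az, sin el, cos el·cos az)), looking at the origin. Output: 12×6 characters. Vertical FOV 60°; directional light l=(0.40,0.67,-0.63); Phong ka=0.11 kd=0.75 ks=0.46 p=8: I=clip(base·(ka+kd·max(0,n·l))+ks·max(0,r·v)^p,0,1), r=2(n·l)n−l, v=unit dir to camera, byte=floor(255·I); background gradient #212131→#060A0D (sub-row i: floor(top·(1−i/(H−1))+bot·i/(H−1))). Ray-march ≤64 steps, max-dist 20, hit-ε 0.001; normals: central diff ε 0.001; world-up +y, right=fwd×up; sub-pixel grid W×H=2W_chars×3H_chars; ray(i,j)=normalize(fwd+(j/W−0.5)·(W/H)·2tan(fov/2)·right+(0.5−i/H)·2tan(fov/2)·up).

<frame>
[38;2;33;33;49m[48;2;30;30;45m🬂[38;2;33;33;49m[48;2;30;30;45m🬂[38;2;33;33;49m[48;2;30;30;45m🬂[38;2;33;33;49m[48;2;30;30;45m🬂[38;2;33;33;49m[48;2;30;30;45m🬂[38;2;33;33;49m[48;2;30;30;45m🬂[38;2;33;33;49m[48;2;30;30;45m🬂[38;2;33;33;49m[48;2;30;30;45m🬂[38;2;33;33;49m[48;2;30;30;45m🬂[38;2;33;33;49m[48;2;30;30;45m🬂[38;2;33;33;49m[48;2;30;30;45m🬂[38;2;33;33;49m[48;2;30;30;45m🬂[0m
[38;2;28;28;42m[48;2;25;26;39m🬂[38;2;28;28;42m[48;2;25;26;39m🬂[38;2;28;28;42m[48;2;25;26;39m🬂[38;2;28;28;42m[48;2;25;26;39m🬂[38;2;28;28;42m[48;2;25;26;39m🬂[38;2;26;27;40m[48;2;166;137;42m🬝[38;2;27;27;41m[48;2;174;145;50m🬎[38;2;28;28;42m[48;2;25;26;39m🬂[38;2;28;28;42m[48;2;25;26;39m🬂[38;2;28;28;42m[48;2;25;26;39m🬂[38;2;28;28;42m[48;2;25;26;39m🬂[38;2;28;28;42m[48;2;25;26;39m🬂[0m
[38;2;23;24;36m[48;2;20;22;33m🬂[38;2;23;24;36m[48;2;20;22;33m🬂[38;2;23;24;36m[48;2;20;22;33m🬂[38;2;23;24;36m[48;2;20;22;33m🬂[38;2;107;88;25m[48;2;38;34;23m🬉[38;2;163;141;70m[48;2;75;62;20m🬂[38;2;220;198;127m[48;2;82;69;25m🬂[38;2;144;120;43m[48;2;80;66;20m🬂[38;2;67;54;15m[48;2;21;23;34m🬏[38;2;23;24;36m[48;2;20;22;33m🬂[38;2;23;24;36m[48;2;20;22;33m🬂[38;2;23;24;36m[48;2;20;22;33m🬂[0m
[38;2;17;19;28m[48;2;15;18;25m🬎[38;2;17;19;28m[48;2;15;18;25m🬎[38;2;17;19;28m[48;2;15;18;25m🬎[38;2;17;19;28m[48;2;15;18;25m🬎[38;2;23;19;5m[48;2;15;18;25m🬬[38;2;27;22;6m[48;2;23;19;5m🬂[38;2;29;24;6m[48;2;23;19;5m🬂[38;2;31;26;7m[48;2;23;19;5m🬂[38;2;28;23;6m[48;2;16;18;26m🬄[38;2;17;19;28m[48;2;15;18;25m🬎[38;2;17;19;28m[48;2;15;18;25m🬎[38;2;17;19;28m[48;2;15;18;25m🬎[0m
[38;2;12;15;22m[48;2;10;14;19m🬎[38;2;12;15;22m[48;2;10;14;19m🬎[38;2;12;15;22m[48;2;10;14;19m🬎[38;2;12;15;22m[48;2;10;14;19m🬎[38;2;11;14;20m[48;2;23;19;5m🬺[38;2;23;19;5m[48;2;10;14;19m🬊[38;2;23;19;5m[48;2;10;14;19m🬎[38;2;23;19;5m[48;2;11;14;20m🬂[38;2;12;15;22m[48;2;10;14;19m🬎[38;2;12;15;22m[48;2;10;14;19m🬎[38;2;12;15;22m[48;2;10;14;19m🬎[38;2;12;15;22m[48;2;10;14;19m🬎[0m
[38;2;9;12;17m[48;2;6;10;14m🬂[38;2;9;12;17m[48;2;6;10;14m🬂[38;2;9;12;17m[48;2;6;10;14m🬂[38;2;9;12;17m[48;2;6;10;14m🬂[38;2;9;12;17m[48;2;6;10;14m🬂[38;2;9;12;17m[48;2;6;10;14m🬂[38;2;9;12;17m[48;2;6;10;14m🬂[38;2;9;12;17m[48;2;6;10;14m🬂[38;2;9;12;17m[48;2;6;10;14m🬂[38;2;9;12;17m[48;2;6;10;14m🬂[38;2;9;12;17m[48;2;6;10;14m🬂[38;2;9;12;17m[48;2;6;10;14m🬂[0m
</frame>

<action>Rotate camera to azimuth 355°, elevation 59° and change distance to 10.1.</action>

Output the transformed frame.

<frame>
[38;2;33;33;49m[48;2;30;30;45m🬂[38;2;33;33;49m[48;2;30;30;45m🬂[38;2;33;33;49m[48;2;30;30;45m🬂[38;2;33;33;49m[48;2;30;30;45m🬂[38;2;33;33;49m[48;2;30;30;45m🬂[38;2;33;33;49m[48;2;30;30;45m🬂[38;2;33;33;49m[48;2;30;30;45m🬂[38;2;33;33;49m[48;2;30;30;45m🬂[38;2;33;33;49m[48;2;30;30;45m🬂[38;2;33;33;49m[48;2;30;30;45m🬂[38;2;33;33;49m[48;2;30;30;45m🬂[38;2;33;33;49m[48;2;30;30;45m🬂[0m
[38;2;28;28;42m[48;2;25;26;39m🬂[38;2;28;28;42m[48;2;25;26;39m🬂[38;2;28;28;42m[48;2;25;26;39m🬂[38;2;28;28;42m[48;2;25;26;39m🬂[38;2;28;28;42m[48;2;25;26;39m🬂[38;2;28;28;42m[48;2;25;26;39m🬂[38;2;28;28;42m[48;2;25;26;39m🬂[38;2;28;28;42m[48;2;25;26;39m🬂[38;2;28;28;42m[48;2;25;26;39m🬂[38;2;28;28;42m[48;2;25;26;39m🬂[38;2;28;28;42m[48;2;25;26;39m🬂[38;2;28;28;42m[48;2;25;26;39m🬂[0m
[38;2;23;24;36m[48;2;20;22;33m🬂[38;2;23;24;36m[48;2;20;22;33m🬂[38;2;23;24;36m[48;2;20;22;33m🬂[38;2;23;24;36m[48;2;20;22;33m🬂[38;2;23;24;36m[48;2;20;22;33m🬂[38;2;32;30;30m[48;2;107;88;26m🬕[38;2;54;48;36m[48;2;198;173;90m🬒[38;2;138;114;36m[48;2;21;23;34m🬏[38;2;23;24;36m[48;2;20;22;33m🬂[38;2;23;24;36m[48;2;20;22;33m🬂[38;2;23;24;36m[48;2;20;22;33m🬂[38;2;23;24;36m[48;2;20;22;33m🬂[0m
[38;2;17;19;28m[48;2;15;18;25m🬎[38;2;17;19;28m[48;2;15;18;25m🬎[38;2;17;19;28m[48;2;15;18;25m🬎[38;2;17;19;28m[48;2;15;18;25m🬎[38;2;17;19;28m[48;2;15;18;25m🬎[38;2;43;35;10m[48;2;21;18;9m🬁[38;2;68;56;16m[48;2;24;20;5m🬂[38;2;88;72;20m[48;2;20;21;23m🬀[38;2;17;19;28m[48;2;15;18;25m🬎[38;2;17;19;28m[48;2;15;18;25m🬎[38;2;17;19;28m[48;2;15;18;25m🬎[38;2;17;19;28m[48;2;15;18;25m🬎[0m
[38;2;12;15;22m[48;2;10;14;19m🬎[38;2;12;15;22m[48;2;10;14;19m🬎[38;2;12;15;22m[48;2;10;14;19m🬎[38;2;12;15;22m[48;2;10;14;19m🬎[38;2;12;15;22m[48;2;10;14;19m🬎[38;2;12;15;22m[48;2;10;14;19m🬎[38;2;12;15;22m[48;2;10;14;19m🬎[38;2;12;15;22m[48;2;10;14;19m🬎[38;2;12;15;22m[48;2;10;14;19m🬎[38;2;12;15;22m[48;2;10;14;19m🬎[38;2;12;15;22m[48;2;10;14;19m🬎[38;2;12;15;22m[48;2;10;14;19m🬎[0m
[38;2;9;12;17m[48;2;6;10;14m🬂[38;2;9;12;17m[48;2;6;10;14m🬂[38;2;9;12;17m[48;2;6;10;14m🬂[38;2;9;12;17m[48;2;6;10;14m🬂[38;2;9;12;17m[48;2;6;10;14m🬂[38;2;9;12;17m[48;2;6;10;14m🬂[38;2;9;12;17m[48;2;6;10;14m🬂[38;2;9;12;17m[48;2;6;10;14m🬂[38;2;9;12;17m[48;2;6;10;14m🬂[38;2;9;12;17m[48;2;6;10;14m🬂[38;2;9;12;17m[48;2;6;10;14m🬂[38;2;9;12;17m[48;2;6;10;14m🬂[0m
</frame>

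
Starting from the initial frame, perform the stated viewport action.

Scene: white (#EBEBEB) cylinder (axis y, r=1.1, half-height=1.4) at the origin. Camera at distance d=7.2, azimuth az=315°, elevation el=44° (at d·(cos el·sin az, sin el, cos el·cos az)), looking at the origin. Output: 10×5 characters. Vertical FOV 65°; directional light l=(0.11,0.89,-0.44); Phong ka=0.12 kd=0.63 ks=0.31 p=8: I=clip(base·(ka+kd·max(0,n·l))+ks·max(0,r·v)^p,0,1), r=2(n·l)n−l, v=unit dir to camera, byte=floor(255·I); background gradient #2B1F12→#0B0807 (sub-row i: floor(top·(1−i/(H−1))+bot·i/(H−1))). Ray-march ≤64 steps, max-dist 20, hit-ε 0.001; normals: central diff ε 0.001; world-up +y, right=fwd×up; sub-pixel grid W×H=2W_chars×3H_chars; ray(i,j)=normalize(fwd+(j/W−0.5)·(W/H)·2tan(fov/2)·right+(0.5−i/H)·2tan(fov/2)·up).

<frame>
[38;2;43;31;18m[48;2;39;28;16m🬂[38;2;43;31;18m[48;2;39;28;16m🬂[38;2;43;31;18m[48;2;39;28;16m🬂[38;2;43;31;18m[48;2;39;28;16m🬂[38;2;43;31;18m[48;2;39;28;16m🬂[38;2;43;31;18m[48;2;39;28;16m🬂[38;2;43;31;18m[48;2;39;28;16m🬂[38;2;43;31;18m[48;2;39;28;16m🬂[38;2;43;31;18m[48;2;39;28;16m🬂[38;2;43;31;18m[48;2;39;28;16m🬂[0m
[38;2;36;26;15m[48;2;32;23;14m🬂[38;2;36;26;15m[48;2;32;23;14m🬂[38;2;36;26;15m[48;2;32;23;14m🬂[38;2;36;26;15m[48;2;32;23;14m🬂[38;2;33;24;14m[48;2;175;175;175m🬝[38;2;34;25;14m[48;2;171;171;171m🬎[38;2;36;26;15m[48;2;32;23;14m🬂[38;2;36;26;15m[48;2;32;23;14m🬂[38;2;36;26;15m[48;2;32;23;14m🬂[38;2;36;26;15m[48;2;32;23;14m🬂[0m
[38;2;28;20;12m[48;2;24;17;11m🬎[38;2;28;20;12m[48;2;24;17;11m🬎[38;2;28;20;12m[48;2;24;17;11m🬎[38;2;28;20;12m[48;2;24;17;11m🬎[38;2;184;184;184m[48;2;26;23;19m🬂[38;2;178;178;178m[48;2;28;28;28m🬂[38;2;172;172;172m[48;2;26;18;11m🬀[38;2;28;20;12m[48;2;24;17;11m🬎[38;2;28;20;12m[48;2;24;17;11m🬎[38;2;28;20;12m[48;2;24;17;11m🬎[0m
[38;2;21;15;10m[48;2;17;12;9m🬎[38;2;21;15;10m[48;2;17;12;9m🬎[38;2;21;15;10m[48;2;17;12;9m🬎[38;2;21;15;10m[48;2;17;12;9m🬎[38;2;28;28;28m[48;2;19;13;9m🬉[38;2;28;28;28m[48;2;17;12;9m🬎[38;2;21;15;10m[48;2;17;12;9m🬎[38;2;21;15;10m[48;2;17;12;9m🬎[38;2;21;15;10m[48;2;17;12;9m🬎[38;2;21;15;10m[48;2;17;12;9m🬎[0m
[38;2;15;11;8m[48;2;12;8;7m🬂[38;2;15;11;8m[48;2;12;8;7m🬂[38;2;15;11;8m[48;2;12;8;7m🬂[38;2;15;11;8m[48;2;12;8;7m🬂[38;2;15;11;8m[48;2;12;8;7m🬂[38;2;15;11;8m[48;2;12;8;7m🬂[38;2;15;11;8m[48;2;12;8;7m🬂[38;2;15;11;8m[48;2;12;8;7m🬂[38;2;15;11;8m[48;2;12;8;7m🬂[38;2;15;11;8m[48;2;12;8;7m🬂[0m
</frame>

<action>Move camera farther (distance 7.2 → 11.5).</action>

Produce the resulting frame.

<frame>
[38;2;43;31;18m[48;2;39;28;16m🬂[38;2;43;31;18m[48;2;39;28;16m🬂[38;2;43;31;18m[48;2;39;28;16m🬂[38;2;43;31;18m[48;2;39;28;16m🬂[38;2;43;31;18m[48;2;39;28;16m🬂[38;2;43;31;18m[48;2;39;28;16m🬂[38;2;43;31;18m[48;2;39;28;16m🬂[38;2;43;31;18m[48;2;39;28;16m🬂[38;2;43;31;18m[48;2;39;28;16m🬂[38;2;43;31;18m[48;2;39;28;16m🬂[0m
[38;2;36;26;15m[48;2;32;23;14m🬂[38;2;36;26;15m[48;2;32;23;14m🬂[38;2;36;26;15m[48;2;32;23;14m🬂[38;2;36;26;15m[48;2;32;23;14m🬂[38;2;36;26;15m[48;2;32;23;14m🬂[38;2;36;26;15m[48;2;32;23;14m🬂[38;2;36;26;15m[48;2;32;23;14m🬂[38;2;36;26;15m[48;2;32;23;14m🬂[38;2;36;26;15m[48;2;32;23;14m🬂[38;2;36;26;15m[48;2;32;23;14m🬂[0m
[38;2;28;20;12m[48;2;24;17;11m🬎[38;2;28;20;12m[48;2;24;17;11m🬎[38;2;28;20;12m[48;2;24;17;11m🬎[38;2;28;20;12m[48;2;24;17;11m🬎[38;2;183;183;183m[48;2;27;22;18m🬁[38;2;181;181;181m[48;2;28;28;28m🬆[38;2;28;20;12m[48;2;24;17;11m🬎[38;2;28;20;12m[48;2;24;17;11m🬎[38;2;28;20;12m[48;2;24;17;11m🬎[38;2;28;20;12m[48;2;24;17;11m🬎[0m
[38;2;21;15;10m[48;2;17;12;9m🬎[38;2;21;15;10m[48;2;17;12;9m🬎[38;2;21;15;10m[48;2;17;12;9m🬎[38;2;21;15;10m[48;2;17;12;9m🬎[38;2;21;15;10m[48;2;17;12;9m🬎[38;2;28;28;28m[48;2;19;13;9m🬀[38;2;21;15;10m[48;2;17;12;9m🬎[38;2;21;15;10m[48;2;17;12;9m🬎[38;2;21;15;10m[48;2;17;12;9m🬎[38;2;21;15;10m[48;2;17;12;9m🬎[0m
[38;2;15;11;8m[48;2;12;8;7m🬂[38;2;15;11;8m[48;2;12;8;7m🬂[38;2;15;11;8m[48;2;12;8;7m🬂[38;2;15;11;8m[48;2;12;8;7m🬂[38;2;15;11;8m[48;2;12;8;7m🬂[38;2;15;11;8m[48;2;12;8;7m🬂[38;2;15;11;8m[48;2;12;8;7m🬂[38;2;15;11;8m[48;2;12;8;7m🬂[38;2;15;11;8m[48;2;12;8;7m🬂[38;2;15;11;8m[48;2;12;8;7m🬂[0m
</frame>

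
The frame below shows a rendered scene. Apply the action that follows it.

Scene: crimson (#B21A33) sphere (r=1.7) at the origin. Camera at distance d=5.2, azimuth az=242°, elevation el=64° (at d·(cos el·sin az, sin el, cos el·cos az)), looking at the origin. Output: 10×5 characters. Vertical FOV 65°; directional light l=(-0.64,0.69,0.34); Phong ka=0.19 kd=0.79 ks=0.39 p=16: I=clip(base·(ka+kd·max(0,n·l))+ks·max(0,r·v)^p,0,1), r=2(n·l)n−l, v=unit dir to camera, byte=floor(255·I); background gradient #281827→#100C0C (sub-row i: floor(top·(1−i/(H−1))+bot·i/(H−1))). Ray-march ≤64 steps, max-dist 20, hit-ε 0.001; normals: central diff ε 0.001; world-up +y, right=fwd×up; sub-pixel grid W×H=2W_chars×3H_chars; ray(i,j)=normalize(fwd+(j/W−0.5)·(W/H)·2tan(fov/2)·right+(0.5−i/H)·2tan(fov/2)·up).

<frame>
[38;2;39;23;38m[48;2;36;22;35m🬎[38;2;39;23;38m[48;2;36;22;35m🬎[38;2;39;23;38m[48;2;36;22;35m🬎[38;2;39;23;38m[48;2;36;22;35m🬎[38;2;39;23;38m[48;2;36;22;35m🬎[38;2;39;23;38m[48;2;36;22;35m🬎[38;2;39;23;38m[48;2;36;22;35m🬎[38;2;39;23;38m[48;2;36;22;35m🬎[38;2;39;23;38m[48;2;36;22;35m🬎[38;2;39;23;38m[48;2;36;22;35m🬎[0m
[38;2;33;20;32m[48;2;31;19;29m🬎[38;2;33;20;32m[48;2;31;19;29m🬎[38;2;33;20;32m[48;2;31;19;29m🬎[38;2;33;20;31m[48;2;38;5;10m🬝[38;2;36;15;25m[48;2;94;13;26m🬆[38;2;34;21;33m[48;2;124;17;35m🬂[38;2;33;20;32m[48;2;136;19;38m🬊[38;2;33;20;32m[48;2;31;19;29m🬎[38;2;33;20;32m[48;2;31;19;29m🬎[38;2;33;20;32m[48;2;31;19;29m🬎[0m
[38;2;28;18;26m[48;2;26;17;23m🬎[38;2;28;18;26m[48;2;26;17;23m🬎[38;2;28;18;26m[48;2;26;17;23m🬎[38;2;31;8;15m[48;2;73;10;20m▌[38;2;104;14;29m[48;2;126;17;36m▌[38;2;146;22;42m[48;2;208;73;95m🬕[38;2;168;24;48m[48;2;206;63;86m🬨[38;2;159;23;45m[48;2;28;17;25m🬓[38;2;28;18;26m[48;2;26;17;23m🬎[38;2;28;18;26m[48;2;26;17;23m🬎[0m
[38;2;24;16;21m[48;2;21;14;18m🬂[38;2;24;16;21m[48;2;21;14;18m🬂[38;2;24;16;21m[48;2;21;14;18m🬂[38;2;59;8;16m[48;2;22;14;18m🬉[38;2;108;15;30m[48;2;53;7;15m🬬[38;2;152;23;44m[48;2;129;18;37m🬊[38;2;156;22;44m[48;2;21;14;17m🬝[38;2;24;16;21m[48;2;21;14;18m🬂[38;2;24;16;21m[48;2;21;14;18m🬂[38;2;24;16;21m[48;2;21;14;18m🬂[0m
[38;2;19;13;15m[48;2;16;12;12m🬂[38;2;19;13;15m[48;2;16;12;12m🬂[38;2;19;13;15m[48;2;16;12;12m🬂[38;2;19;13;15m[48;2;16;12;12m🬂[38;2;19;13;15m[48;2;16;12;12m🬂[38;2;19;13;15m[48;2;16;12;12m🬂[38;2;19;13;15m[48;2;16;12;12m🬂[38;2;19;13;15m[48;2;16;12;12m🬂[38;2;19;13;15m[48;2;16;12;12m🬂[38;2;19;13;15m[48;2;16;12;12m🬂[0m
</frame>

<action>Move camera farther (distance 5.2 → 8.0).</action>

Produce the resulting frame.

<frame>
[38;2;39;23;38m[48;2;36;22;35m🬎[38;2;39;23;38m[48;2;36;22;35m🬎[38;2;39;23;38m[48;2;36;22;35m🬎[38;2;39;23;38m[48;2;36;22;35m🬎[38;2;39;23;38m[48;2;36;22;35m🬎[38;2;39;23;38m[48;2;36;22;35m🬎[38;2;39;23;38m[48;2;36;22;35m🬎[38;2;39;23;38m[48;2;36;22;35m🬎[38;2;39;23;38m[48;2;36;22;35m🬎[38;2;39;23;38m[48;2;36;22;35m🬎[0m
[38;2;33;20;32m[48;2;31;19;29m🬎[38;2;33;20;32m[48;2;31;19;29m🬎[38;2;33;20;32m[48;2;31;19;29m🬎[38;2;33;20;32m[48;2;31;19;29m🬎[38;2;33;20;32m[48;2;31;19;29m🬎[38;2;71;10;20m[48;2;33;20;31m🬏[38;2;33;20;32m[48;2;31;19;29m🬎[38;2;33;20;32m[48;2;31;19;29m🬎[38;2;33;20;32m[48;2;31;19;29m🬎[38;2;33;20;32m[48;2;31;19;29m🬎[0m
[38;2;28;18;26m[48;2;26;17;23m🬎[38;2;28;18;26m[48;2;26;17;23m🬎[38;2;28;18;26m[48;2;26;17;23m🬎[38;2;28;18;26m[48;2;26;17;23m🬎[38;2;48;6;13m[48;2;104;15;29m▌[38;2;141;20;40m[48;2;201;60;83m🬕[38;2;159;22;45m[48;2;27;17;25m▌[38;2;28;18;26m[48;2;26;17;23m🬎[38;2;28;18;26m[48;2;26;17;23m🬎[38;2;28;18;26m[48;2;26;17;23m🬎[0m
[38;2;24;16;21m[48;2;21;14;18m🬂[38;2;24;16;21m[48;2;21;14;18m🬂[38;2;24;16;21m[48;2;21;14;18m🬂[38;2;24;16;21m[48;2;21;14;18m🬂[38;2;100;14;28m[48;2;23;12;16m🬁[38;2;145;20;41m[48;2;37;13;19m🬂[38;2;146;21;41m[48;2;22;14;18m🬀[38;2;24;16;21m[48;2;21;14;18m🬂[38;2;24;16;21m[48;2;21;14;18m🬂[38;2;24;16;21m[48;2;21;14;18m🬂[0m
[38;2;19;13;15m[48;2;16;12;12m🬂[38;2;19;13;15m[48;2;16;12;12m🬂[38;2;19;13;15m[48;2;16;12;12m🬂[38;2;19;13;15m[48;2;16;12;12m🬂[38;2;19;13;15m[48;2;16;12;12m🬂[38;2;19;13;15m[48;2;16;12;12m🬂[38;2;19;13;15m[48;2;16;12;12m🬂[38;2;19;13;15m[48;2;16;12;12m🬂[38;2;19;13;15m[48;2;16;12;12m🬂[38;2;19;13;15m[48;2;16;12;12m🬂[0m
</frame>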